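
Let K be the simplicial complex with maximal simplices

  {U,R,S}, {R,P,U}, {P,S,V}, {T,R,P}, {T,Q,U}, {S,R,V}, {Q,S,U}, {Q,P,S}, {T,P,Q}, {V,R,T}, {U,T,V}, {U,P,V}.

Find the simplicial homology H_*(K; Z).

Take the total order P < Q < R < S < T < U < V on the vertex set. Then K (dimension 2) consists of the simplices:

  0-simplices (7): P, Q, R, S, T, U, V
  1-simplices (18): PQ, PR, PS, PT, PU, PV, QS, QT, QU, RS, RT, RU, RV, SU, SV, TU, TV, UV
  2-simplices (12): PQS, PQT, PRT, PRU, PSV, PUV, QSU, QTU, RSU, RSV, RTV, TUV

giving chain groups C_0 ≅ Z^7, C_1 ≅ Z^18, C_2 ≅ Z^12.

∂_1: C_1 → C_0 is given by ∂[p,q] = [q] − [p].
As a 7×18 matrix over Z this has rank 6, with invariant factors (1,1,1,1,1,1).

Boundary ∂_2: C_2 → C_1 acts by ∂[p,q,r] = [q,r] − [p,r] + [p,q]. For instance
  ∂RSU = SU − RU + RS,
  ∂PQS = QS − PS + PQ.
As a 18×12 matrix over Z this has rank 12, with invariant factors (1,1,1,1,1,1,1,1,1,1,1,2).

Now H_k = ker ∂_k / im ∂_{k+1}, so:

  H_0: rank C_0 − rank ∂_1 = 7 − 6 = 1, and the invariant factors of ∂_1 are all 1, so H_0 = Z.
  H_1: rank ker ∂_1 − rank ∂_2 = (18 − 6) − 12 = 0, and ∂_2 has invariant factor 2 > 1, so H_1 = Z/2.
  H_2: rank ker ∂_2 − rank ∂_3 = (12 − 12) − 0 = 0, and there is no ∂_3, so H_2 = 0.

H_0 ≅ Z,  H_1 ≅ Z/2,  H_2 = 0.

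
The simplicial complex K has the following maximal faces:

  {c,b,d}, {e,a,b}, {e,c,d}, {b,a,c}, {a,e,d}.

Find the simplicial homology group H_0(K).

K has 5 vertices, 10 edges, 5 triangles.
rank ∂_0 = 0, rank ∂_1 = 4 ⇒ b_0 = 5 − 0 − 4 = 1; all invariant factors of ∂_1 are 1 so no torsion. So H_0 = Z.

H_0 = Z.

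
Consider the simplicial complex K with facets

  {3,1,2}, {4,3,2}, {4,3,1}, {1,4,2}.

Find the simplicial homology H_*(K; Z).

Fix the vertex order 1 < 2 < 3 < 4 and write every simplex with vertices in increasing order. Then dim K = 2 and the simplices of K are:

  0-simplices (4): [1], [2], [3], [4]
  1-simplices (6): [1,2], [1,3], [1,4], [2,3], [2,4], [3,4]
  2-simplices (4): [1,2,3], [1,2,4], [1,3,4], [2,3,4]

so the chain groups are C_0 ≅ Z^4, C_1 ≅ Z^6, C_2 ≅ Z^4.

∂_1: C_1 → C_0 is given by ∂[p,q] = [q] − [p]. For instance
  ∂[1,4] = [4] − [1].
As a 4×6 matrix over Z this has rank 3, with invariant factors (1,1,1).

∂_2: C_2 → C_1 sends each 2-simplex [p,q,r] to [q,r] − [p,r] + [p,q]. For instance
  ∂[1,2,3] = [2,3] − [1,3] + [1,2],
  ∂[1,2,4] = [2,4] − [1,4] + [1,2].
As a 6×4 matrix over Z this has rank 3, with invariant factors (1,1,1).

Computing H_k = (kernel of ∂_k) / (image of ∂_{k+1}):

  H_0: rank C_0 − rank ∂_1 = 4 − 3 = 1, and the invariant factors of ∂_1 are all 1, so H_0 = Z.
  H_1: rank ker ∂_1 − rank ∂_2 = (6 − 3) − 3 = 0, and the invariant factors of ∂_2 are all 1, so H_1 = 0.
  H_2: rank ker ∂_2 − rank ∂_3 = (4 − 3) − 0 = 1, and there is no ∂_3, so H_2 = Z.

H_0 ≅ Z,  H_1 = 0,  H_2 ≅ Z.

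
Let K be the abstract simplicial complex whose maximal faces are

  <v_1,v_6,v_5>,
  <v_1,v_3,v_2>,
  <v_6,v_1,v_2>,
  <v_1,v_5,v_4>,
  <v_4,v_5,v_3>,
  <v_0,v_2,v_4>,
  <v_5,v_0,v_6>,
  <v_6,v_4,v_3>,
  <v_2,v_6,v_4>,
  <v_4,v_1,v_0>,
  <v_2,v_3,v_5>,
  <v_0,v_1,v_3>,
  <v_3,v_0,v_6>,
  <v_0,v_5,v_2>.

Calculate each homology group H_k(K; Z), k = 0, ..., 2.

Fix the vertex order v_0 < v_1 < v_2 < v_3 < v_4 < v_5 < v_6 and write every simplex with vertices in increasing order. Then dim K = 2 and the simplices of K are:

  0-simplices (7): [v_0], [v_1], [v_2], [v_3], [v_4], [v_5], [v_6]
  1-simplices (21): (21 of them)
  2-simplices (14): (14 of them)

so the chain groups are C_0 ≅ Z^7, C_1 ≅ Z^21, C_2 ≅ Z^14.

The boundary map ∂_1: C_1 → C_0 is given by ∂[p,q] = [q] − [p].
The resulting 7×21 matrix has rank 6, and its Smith normal form has invariant factors (1,1,1,1,1,1).

The boundary map ∂_2: C_2 → C_1 acts by ∂[p,q,r] = [q,r] − [p,r] + [p,q]. For instance
  ∂[v_0,v_3,v_6] = [v_3,v_6] − [v_0,v_6] + [v_0,v_3],
  ∂[v_1,v_2,v_6] = [v_2,v_6] − [v_1,v_6] + [v_1,v_2].
The resulting 21×14 matrix has rank 13, and its Smith normal form has invariant factors (1,1,1,1,1,1,1,1,1,1,1,1,1).

From H_k ≅ ker(∂_k) / im(∂_{k+1}) we obtain:

  H_0: rank C_0 − rank ∂_1 = 7 − 6 = 1, and the invariant factors of ∂_1 are all 1, so H_0 = Z.
  H_1: rank ker ∂_1 − rank ∂_2 = (21 − 6) − 13 = 2, and the invariant factors of ∂_2 are all 1, so H_1 = Z^2.
  H_2: rank ker ∂_2 − rank ∂_3 = (14 − 13) − 0 = 1, and there is no ∂_3, so H_2 = Z.

As a check, the Euler characteristic is 7 − 21 + 14 = 0, which agrees with 1 − 2 + 1 = 0.
(K is a triangulation of the torus T^2.)

H_0 = Z,  H_1 = Z^2,  H_2 = Z.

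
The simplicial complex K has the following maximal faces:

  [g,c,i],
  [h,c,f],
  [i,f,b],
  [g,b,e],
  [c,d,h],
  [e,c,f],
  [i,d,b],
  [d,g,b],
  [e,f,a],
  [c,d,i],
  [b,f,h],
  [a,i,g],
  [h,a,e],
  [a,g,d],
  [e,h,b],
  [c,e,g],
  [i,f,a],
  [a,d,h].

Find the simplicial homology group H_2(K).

Order the vertices as a < b < c < d < e < f < g < h < i. Listing each simplex with vertices in this order, K has dimension 2 with simplices:

  0-simplices (9): a, b, c, d, e, f, g, h, i
  1-simplices (27): ad, ae, af, ag, ah, ai, bd, be, bf, bg, bh, bi, cd, ce, cf, cg, ch, ci, dg, dh, di, ef, eg, eh, fh, fi, gi
  2-simplices (18): adg, adh, aef, aeh, afi, agi, bdg, bdi, beg, beh, bfh, bfi, cdh, cdi, cef, ceg, cfh, cgi

giving chain groups C_0 ≅ Z^9, C_1 ≅ Z^27, C_2 ≅ Z^18.

∂_1: C_1 → C_0 maps an edge to its endpoints' difference, ∂[p,q] = q − p.
As a 9×27 matrix over Z this has rank 8, with invariant factors (1,1,1,1,1,1,1,1).

Boundary ∂_2: C_2 → C_1 maps a triangle to the signed sum of its edges. For instance
  ∂aeh = eh − ah + ae,
  ∂bdg = dg − bg + bd.
This gives a 27×18 integer matrix of rank 18; reducing to Smith normal form yields diagonal entries (1,1,1,1,1,1,1,1,1,1,1,1,1,1,1,1,1,2).

From H_k ≅ ker(∂_k) / im(∂_{k+1}) we obtain:

  H_2: rank ker ∂_2 − rank ∂_3 = (18 − 18) − 0 = 0, and there is no ∂_3, so H_2 ≅ 0.

(K is a triangulation of the Klein bottle.)

H_2 = 0.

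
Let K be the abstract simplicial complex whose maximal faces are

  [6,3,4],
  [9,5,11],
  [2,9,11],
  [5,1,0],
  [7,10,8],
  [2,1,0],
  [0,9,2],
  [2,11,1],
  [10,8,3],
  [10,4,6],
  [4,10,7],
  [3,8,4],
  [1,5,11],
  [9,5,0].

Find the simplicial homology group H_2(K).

Take the total order 0 < 1 < 2 < 3 < 4 < 5 < 6 < 7 < 8 < 9 < 10 < 11 on the vertex set. Then K (dimension 2) consists of the simplices:

  0-simplices (12): [0], [1], [2], [3], [4], [5], [6], [7], [8], [9], [10], [11]
  1-simplices (24): (24 of them)
  2-simplices (14): [0,1,2], [0,1,5], [0,2,9], [0,5,9], [1,2,11], [1,5,11], [2,9,11], [3,4,6], [3,4,8], [3,8,10], [4,6,10], [4,7,10], [5,9,11], [7,8,10]

giving chain groups C_0 ≅ Z^12, C_1 ≅ Z^24, C_2 ≅ Z^14.

Boundary ∂_1: C_1 → C_0 is given by ∂[p,q] = [q] − [p].
The 12×24 boundary matrix has rank 10 and Smith normal form diag(1,1,1,1,1,1,1,1,1,1).

∂_2: C_2 → C_1 sends each 2-simplex [p,q,r] to [q,r] − [p,r] + [p,q]. For instance
  ∂[4,7,10] = [7,10] − [4,10] + [4,7],
  ∂[0,1,5] = [1,5] − [0,5] + [0,1].
The 24×14 boundary matrix has rank 13 and Smith normal form diag(1,1,1,1,1,1,1,1,1,1,1,1,1).

Now H_k = ker ∂_k / im ∂_{k+1}, so:

  H_2: rank ker ∂_2 − rank ∂_3 = (14 − 13) − 0 = 1, and there is no ∂_3, so H_2 = Z.

H_2 ≅ Z.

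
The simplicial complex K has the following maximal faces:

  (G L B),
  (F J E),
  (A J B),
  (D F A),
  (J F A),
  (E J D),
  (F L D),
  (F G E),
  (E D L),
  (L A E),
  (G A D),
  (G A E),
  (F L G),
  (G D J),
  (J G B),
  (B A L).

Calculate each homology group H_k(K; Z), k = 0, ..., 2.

H_0 = Z,  H_1 = Z^2,  H_2 = Z.

Fix the vertex order A < B < D < E < F < G < J < L and write every simplex with vertices in increasing order. Then dim K = 2 and the simplices of K are:

  0-simplices (8): A, B, D, E, F, G, J, L
  1-simplices (24): AB, AD, AE, AF, AG, AJ, AL, BG, BJ, BL, DE, DF, DG, DJ, DL, EF, EG, EJ, EL, FG, FJ, FL, GJ, GL
  2-simplices (16): ABJ, ABL, ADF, ADG, AEG, AEL, AFJ, BGJ, BGL, DEJ, DEL, DFL, DGJ, EFG, EFJ, FGL

Hence C_0 ≅ Z^8, C_1 ≅ Z^24, C_2 ≅ Z^16.

The boundary map ∂_1: C_1 → C_0 is given by ∂[p,q] = [q] − [p]. For instance
  ∂BG = G − B.
The resulting 8×24 matrix has rank 7, and its Smith normal form has invariant factors (1,1,1,1,1,1,1).

The boundary map ∂_2: C_2 → C_1 maps a triangle to the signed sum of its edges. For instance
  ∂DFL = FL − DL + DF,
  ∂ABJ = BJ − AJ + AB.
As a 24×16 matrix over Z this has rank 15, with invariant factors (1,1,1,1,1,1,1,1,1,1,1,1,1,1,1).

Reading off H_k = ker ∂_k / im ∂_{k+1}:

  H_0: rank C_0 − rank ∂_1 = 8 − 7 = 1, and the invariant factors of ∂_1 are all 1, so H_0 ≅ Z.
  H_1: rank ker ∂_1 − rank ∂_2 = (24 − 7) − 15 = 2, and the invariant factors of ∂_2 are all 1, so H_1 ≅ Z^2.
  H_2: rank ker ∂_2 − rank ∂_3 = (16 − 15) − 0 = 1, and there is no ∂_3, so H_2 ≅ Z.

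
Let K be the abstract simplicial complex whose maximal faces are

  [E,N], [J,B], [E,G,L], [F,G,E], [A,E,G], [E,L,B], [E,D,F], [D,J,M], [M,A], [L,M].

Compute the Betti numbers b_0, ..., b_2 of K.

Take the total order A < B < D < E < F < G < J < L < M < N on the vertex set. Then K (dimension 2) consists of the simplices:

  0-simplices (10): A, B, D, E, F, G, J, L, M, N
  1-simplices (18): AE, AG, AM, BE, BJ, BL, DE, DF, DJ, DM, EF, EG, EL, EN, FG, GL, JM, LM
  2-simplices (6): AEG, BEL, DEF, DJM, EFG, EGL

Hence C_0 ≅ Z^10, C_1 ≅ Z^18, C_2 ≅ Z^6.

∂_1: C_1 → C_0 sends each edge [p,q] (with p < q) to q − p.
This gives a 10×18 integer matrix of rank 9; reducing to Smith normal form yields diagonal entries (1,1,1,1,1,1,1,1,1).

The boundary map ∂_2: C_2 → C_1 sends each 2-simplex [p,q,r] to [q,r] − [p,r] + [p,q]. For instance
  ∂DEF = EF − DF + DE,
  ∂EFG = FG − EG + EF.
The 18×6 boundary matrix has rank 6 and Smith normal form diag(1,1,1,1,1,1).

Reading off H_k = ker ∂_k / im ∂_{k+1}:

  H_0: rank C_0 − rank ∂_1 = 10 − 9 = 1, and the invariant factors of ∂_1 are all 1, so H_0 ≅ Z.
  H_1: rank ker ∂_1 − rank ∂_2 = (18 − 9) − 6 = 3, and the invariant factors of ∂_2 are all 1, so H_1 ≅ Z^3.
  H_2: rank ker ∂_2 − rank ∂_3 = (6 − 6) − 0 = 0, and there is no ∂_3, so H_2 ≅ 0.

As a check, the Euler characteristic is 10 − 18 + 6 = -2, which agrees with 1 − 3 + 0 = -2.

Hence the Betti numbers are b_0 = 1, b_1 = 3, b_2 = 0.

b_0 = 1, b_1 = 3, b_2 = 0.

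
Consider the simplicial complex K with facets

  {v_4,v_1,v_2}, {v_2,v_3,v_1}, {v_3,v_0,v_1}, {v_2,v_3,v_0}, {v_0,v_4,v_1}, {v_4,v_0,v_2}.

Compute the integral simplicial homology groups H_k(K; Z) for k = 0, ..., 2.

Order the vertices as v_0 < v_1 < v_2 < v_3 < v_4. Listing each simplex with vertices in this order, K has dimension 2 with simplices:

  0-simplices (5): [v_0], [v_1], [v_2], [v_3], [v_4]
  1-simplices (9): [v_0,v_1], [v_0,v_2], [v_0,v_3], [v_0,v_4], [v_1,v_2], [v_1,v_3], [v_1,v_4], [v_2,v_3], [v_2,v_4]
  2-simplices (6): [v_0,v_1,v_3], [v_0,v_1,v_4], [v_0,v_2,v_3], [v_0,v_2,v_4], [v_1,v_2,v_3], [v_1,v_2,v_4]

so the chain groups are C_0 ≅ Z^5, C_1 ≅ Z^9, C_2 ≅ Z^6.

Boundary ∂_1: C_1 → C_0 sends each edge [p,q] (with p < q) to q − p. For instance
  ∂[v_1,v_2] = [v_2] − [v_1].
This gives a 5×9 integer matrix of rank 4; reducing to Smith normal form yields diagonal entries (1,1,1,1).

Boundary ∂_2: C_2 → C_1 acts by ∂[p,q,r] = [q,r] − [p,r] + [p,q]. For instance
  ∂[v_0,v_1,v_3] = [v_1,v_3] − [v_0,v_3] + [v_0,v_1],
  ∂[v_0,v_2,v_3] = [v_2,v_3] − [v_0,v_3] + [v_0,v_2].
As a 9×6 matrix over Z this has rank 5, with invariant factors (1,1,1,1,1).

Now H_k = ker ∂_k / im ∂_{k+1}, so:

  H_0: rank C_0 − rank ∂_1 = 5 − 4 = 1, and the invariant factors of ∂_1 are all 1, so H_0 = Z.
  H_1: rank ker ∂_1 − rank ∂_2 = (9 − 4) − 5 = 0, and the invariant factors of ∂_2 are all 1, so H_1 = 0.
  H_2: rank ker ∂_2 − rank ∂_3 = (6 − 5) − 0 = 1, and there is no ∂_3, so H_2 = Z.

As a check, the Euler characteristic is 5 − 9 + 6 = 2, which agrees with 1 − 0 + 1 = 2.

H_0 = Z,  H_1 = 0,  H_2 = Z.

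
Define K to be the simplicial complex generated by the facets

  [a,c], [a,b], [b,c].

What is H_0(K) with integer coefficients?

Order the vertices as a < b < c. Listing each simplex with vertices in this order, K has dimension 1 with simplices:

  0-simplices (3): a, b, c
  1-simplices (3): ab, ac, bc

so the chain groups are C_0 ≅ Z^3, C_1 ≅ Z^3.

The boundary map ∂_1: C_1 → C_0 is given by ∂[p,q] = [q] − [p]. For instance
  ∂ab = b − a.
The resulting 3×3 matrix has rank 2, and its Smith normal form has invariant factors (1,1).

Computing H_k = (kernel of ∂_k) / (image of ∂_{k+1}):

  H_0: rank C_0 − rank ∂_1 = 3 − 2 = 1, and the invariant factors of ∂_1 are all 1, so H_0 ≅ Z.

H_0 = Z.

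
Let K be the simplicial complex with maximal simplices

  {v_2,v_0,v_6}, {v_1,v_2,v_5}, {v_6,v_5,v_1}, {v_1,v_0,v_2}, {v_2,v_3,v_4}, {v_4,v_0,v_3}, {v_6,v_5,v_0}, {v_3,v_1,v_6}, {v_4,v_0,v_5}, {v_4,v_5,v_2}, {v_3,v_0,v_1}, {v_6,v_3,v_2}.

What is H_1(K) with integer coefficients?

K has 7 vertices, 18 edges, 12 triangles.
rank ∂_1 = 6, rank ∂_2 = 12 ⇒ b_1 = 18 − 6 − 12 = 0; ∂_2 has invariant factor(s) [2] giving torsion. So H_1 = Z/2.

H_1 = Z/2.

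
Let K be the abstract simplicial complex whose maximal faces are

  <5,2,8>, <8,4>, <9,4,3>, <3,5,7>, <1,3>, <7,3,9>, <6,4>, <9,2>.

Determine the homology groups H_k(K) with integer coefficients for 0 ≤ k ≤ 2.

K has 9 vertices, 14 edges, 4 triangles.
rank ∂_0 = 0, rank ∂_1 = 8 ⇒ b_0 = 9 − 0 − 8 = 1; all invariant factors of ∂_1 are 1 so no torsion. So H_0 ≅ Z.
rank ∂_1 = 8, rank ∂_2 = 4 ⇒ b_1 = 14 − 8 − 4 = 2; all invariant factors of ∂_2 are 1 so no torsion. So H_1 ≅ Z^2.
rank ∂_2 = 4, rank ∂_3 = 0 ⇒ b_2 = 4 − 4 − 0 = 0. So H_2 ≅ 0.

H_0 = Z,  H_1 = Z^2,  H_2 = 0.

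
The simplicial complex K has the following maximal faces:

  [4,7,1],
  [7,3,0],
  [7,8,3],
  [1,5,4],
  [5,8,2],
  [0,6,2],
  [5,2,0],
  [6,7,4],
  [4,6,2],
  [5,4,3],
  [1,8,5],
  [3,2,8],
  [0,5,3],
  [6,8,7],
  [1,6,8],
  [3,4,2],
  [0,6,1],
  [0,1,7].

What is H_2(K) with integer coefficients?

H_2 ≅ 0.

Fix the vertex order 0 < 1 < 2 < 3 < 4 < 5 < 6 < 7 < 8 and write every simplex with vertices in increasing order. Then dim K = 2 and the simplices of K are:

  0-simplices (9): [0], [1], [2], [3], [4], [5], [6], [7], [8]
  1-simplices (27): (27 of them)
  2-simplices (18): [0,1,6], [0,1,7], [0,2,5], [0,2,6], [0,3,5], [0,3,7], [1,4,5], [1,4,7], [1,5,8], [1,6,8], [2,3,4], [2,3,8], [2,4,6], [2,5,8], [3,4,5], [3,7,8], [4,6,7], [6,7,8]

Hence C_0 ≅ Z^9, C_1 ≅ Z^27, C_2 ≅ Z^18.

∂_1: C_1 → C_0 maps an edge to its endpoints' difference, ∂[p,q] = q − p. For instance
  ∂[0,5] = [5] − [0].
The resulting 9×27 matrix has rank 8, and its Smith normal form has invariant factors (1,1,1,1,1,1,1,1).

∂_2: C_2 → C_1 acts by ∂[p,q,r] = [q,r] − [p,r] + [p,q]. For instance
  ∂[1,5,8] = [5,8] − [1,8] + [1,5],
  ∂[6,7,8] = [7,8] − [6,8] + [6,7].
As a 27×18 matrix over Z this has rank 18, with invariant factors (1,1,1,1,1,1,1,1,1,1,1,1,1,1,1,1,1,2).

Now H_k = ker ∂_k / im ∂_{k+1}, so:

  H_2: rank ker ∂_2 − rank ∂_3 = (18 − 18) − 0 = 0, and there is no ∂_3, so H_2 = 0.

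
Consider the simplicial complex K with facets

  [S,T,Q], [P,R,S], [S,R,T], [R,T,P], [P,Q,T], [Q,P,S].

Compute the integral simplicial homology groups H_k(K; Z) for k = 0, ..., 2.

H_0 = Z,  H_1 = 0,  H_2 = Z.

Take the total order P < Q < R < S < T on the vertex set. Then K (dimension 2) consists of the simplices:

  0-simplices (5): P, Q, R, S, T
  1-simplices (9): PQ, PR, PS, PT, QS, QT, RS, RT, ST
  2-simplices (6): PQS, PQT, PRS, PRT, QST, RST

so the chain groups are C_0 ≅ Z^5, C_1 ≅ Z^9, C_2 ≅ Z^6.

The boundary map ∂_1: C_1 → C_0 is given by ∂[p,q] = [q] − [p]. For instance
  ∂PR = R − P.
This gives a 5×9 integer matrix of rank 4; reducing to Smith normal form yields diagonal entries (1,1,1,1).

∂_2: C_2 → C_1 acts by ∂[p,q,r] = [q,r] − [p,r] + [p,q]. For instance
  ∂PQT = QT − PT + PQ,
  ∂PQS = QS − PS + PQ.
This gives a 9×6 integer matrix of rank 5; reducing to Smith normal form yields diagonal entries (1,1,1,1,1).

Reading off H_k = ker ∂_k / im ∂_{k+1}:

  H_0: rank C_0 − rank ∂_1 = 5 − 4 = 1, and the invariant factors of ∂_1 are all 1, so H_0 ≅ Z.
  H_1: rank ker ∂_1 − rank ∂_2 = (9 − 4) − 5 = 0, and the invariant factors of ∂_2 are all 1, so H_1 ≅ 0.
  H_2: rank ker ∂_2 − rank ∂_3 = (6 − 5) − 0 = 1, and there is no ∂_3, so H_2 ≅ Z.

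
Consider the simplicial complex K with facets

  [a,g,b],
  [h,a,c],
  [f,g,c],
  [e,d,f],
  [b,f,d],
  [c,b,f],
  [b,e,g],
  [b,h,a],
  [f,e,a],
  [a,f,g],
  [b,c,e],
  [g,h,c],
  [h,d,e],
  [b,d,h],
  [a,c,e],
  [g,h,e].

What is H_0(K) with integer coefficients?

We work with the vertex ordering a < b < c < d < e < f < g < h. The simplices of K, each written with vertices in increasing order, are:

  0-simplices (8): a, b, c, d, e, f, g, h
  1-simplices (24): ab, ac, ae, af, ag, ah, bc, bd, be, bf, bg, bh, ce, cf, cg, ch, de, df, dh, ef, eg, eh, fg, gh
  2-simplices (16): abg, abh, ace, ach, aef, afg, bce, bcf, bdf, bdh, beg, cfg, cgh, def, deh, egh

so the chain groups are C_0 ≅ Z^8, C_1 ≅ Z^24, C_2 ≅ Z^16.

Boundary ∂_1: C_1 → C_0 maps an edge to its endpoints' difference, ∂[p,q] = q − p. For instance
  ∂cf = f − c.
The 8×24 boundary matrix has rank 7 and Smith normal form diag(1,1,1,1,1,1,1).

The boundary map ∂_2: C_2 → C_1 sends each 2-simplex [p,q,r] to [q,r] − [p,r] + [p,q]. For instance
  ∂cgh = gh − ch + cg,
  ∂beg = eg − bg + be.
The resulting 24×16 matrix has rank 15, and its Smith normal form has invariant factors (1,1,1,1,1,1,1,1,1,1,1,1,1,1,1).

Now H_k = ker ∂_k / im ∂_{k+1}, so:

  H_0: rank C_0 − rank ∂_1 = 8 − 7 = 1, and the invariant factors of ∂_1 are all 1, so H_0 ≅ Z.

(K is a triangulation of the torus T^2.)

H_0 ≅ Z.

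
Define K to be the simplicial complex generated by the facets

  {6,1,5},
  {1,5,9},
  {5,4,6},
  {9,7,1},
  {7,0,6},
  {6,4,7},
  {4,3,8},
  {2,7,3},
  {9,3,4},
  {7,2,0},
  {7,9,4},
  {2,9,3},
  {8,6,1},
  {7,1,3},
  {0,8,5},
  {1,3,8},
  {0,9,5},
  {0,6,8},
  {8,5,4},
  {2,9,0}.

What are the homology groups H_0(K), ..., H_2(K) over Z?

K has 10 vertices, 30 edges, 20 triangles.
rank ∂_0 = 0, rank ∂_1 = 9 ⇒ b_0 = 10 − 0 − 9 = 1; all invariant factors of ∂_1 are 1 so no torsion. So H_0 ≅ Z.
rank ∂_1 = 9, rank ∂_2 = 20 ⇒ b_1 = 30 − 9 − 20 = 1; ∂_2 has invariant factor(s) [2] giving torsion. So H_1 ≅ Z ⊕ Z/2.
rank ∂_2 = 20, rank ∂_3 = 0 ⇒ b_2 = 20 − 20 − 0 = 0. So H_2 ≅ 0.

H_0 = Z,  H_1 = Z ⊕ Z/2,  H_2 = 0.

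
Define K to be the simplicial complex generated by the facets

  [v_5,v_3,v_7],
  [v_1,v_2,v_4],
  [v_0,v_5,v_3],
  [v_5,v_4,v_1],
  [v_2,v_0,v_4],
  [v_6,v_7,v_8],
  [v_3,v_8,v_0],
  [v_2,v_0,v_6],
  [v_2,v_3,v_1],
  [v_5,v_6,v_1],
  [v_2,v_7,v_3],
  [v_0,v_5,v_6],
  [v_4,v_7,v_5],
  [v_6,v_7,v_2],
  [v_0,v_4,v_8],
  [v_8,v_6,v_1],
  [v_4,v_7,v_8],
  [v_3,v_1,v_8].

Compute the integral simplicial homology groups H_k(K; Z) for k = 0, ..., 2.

H_0 = Z,  H_1 = Z^2,  H_2 = Z.

Order the vertices as v_0 < v_1 < v_2 < v_3 < v_4 < v_5 < v_6 < v_7 < v_8. Listing each simplex with vertices in this order, K has dimension 2 with simplices:

  0-simplices (9): [v_0], [v_1], [v_2], [v_3], [v_4], [v_5], [v_6], [v_7], [v_8]
  1-simplices (27): (27 of them)
  2-simplices (18): (18 of them)

Hence C_0 ≅ Z^9, C_1 ≅ Z^27, C_2 ≅ Z^18.

∂_1: C_1 → C_0 maps an edge to its endpoints' difference, ∂[p,q] = q − p.
The 9×27 boundary matrix has rank 8 and Smith normal form diag(1,1,1,1,1,1,1,1).

Boundary ∂_2: C_2 → C_1 acts by ∂[p,q,r] = [q,r] − [p,r] + [p,q]. For instance
  ∂[v_1,v_6,v_8] = [v_6,v_8] − [v_1,v_8] + [v_1,v_6],
  ∂[v_1,v_4,v_5] = [v_4,v_5] − [v_1,v_5] + [v_1,v_4].
The 27×18 boundary matrix has rank 17 and Smith normal form diag(1,1,1,1,1,1,1,1,1,1,1,1,1,1,1,1,1).

Now H_k = ker ∂_k / im ∂_{k+1}, so:

  H_0: rank C_0 − rank ∂_1 = 9 − 8 = 1, and the invariant factors of ∂_1 are all 1, so H_0 = Z.
  H_1: rank ker ∂_1 − rank ∂_2 = (27 − 8) − 17 = 2, and the invariant factors of ∂_2 are all 1, so H_1 = Z^2.
  H_2: rank ker ∂_2 − rank ∂_3 = (18 − 17) − 0 = 1, and there is no ∂_3, so H_2 = Z.

As a check, the Euler characteristic is 9 − 27 + 18 = 0, which agrees with 1 − 2 + 1 = 0.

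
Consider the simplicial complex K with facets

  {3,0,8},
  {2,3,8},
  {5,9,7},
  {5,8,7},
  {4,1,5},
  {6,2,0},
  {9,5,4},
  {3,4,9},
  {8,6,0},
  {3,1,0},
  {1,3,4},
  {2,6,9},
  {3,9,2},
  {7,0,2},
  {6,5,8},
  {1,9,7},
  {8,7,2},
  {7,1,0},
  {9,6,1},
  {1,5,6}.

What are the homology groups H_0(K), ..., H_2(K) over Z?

We work with the vertex ordering 0 < 1 < 2 < 3 < 4 < 5 < 6 < 7 < 8 < 9. The simplices of K, each written with vertices in increasing order, are:

  0-simplices (10): [0], [1], [2], [3], [4], [5], [6], [7], [8], [9]
  1-simplices (30): (30 of them)
  2-simplices (20): (20 of them)

so the chain groups are C_0 ≅ Z^10, C_1 ≅ Z^30, C_2 ≅ Z^20.

Boundary ∂_1: C_1 → C_0 maps an edge to its endpoints' difference, ∂[p,q] = q − p. For instance
  ∂[2,8] = [8] − [2].
This gives a 10×30 integer matrix of rank 9; reducing to Smith normal form yields diagonal entries (1,1,1,1,1,1,1,1,1).

The boundary map ∂_2: C_2 → C_1 maps a triangle to the signed sum of its edges. For instance
  ∂[0,2,7] = [2,7] − [0,7] + [0,2],
  ∂[1,7,9] = [7,9] − [1,9] + [1,7].
As a 30×20 matrix over Z this has rank 20, with invariant factors (1,1,1,1,1,1,1,1,1,1,1,1,1,1,1,1,1,1,1,2).

Reading off H_k = ker ∂_k / im ∂_{k+1}:

  H_0: rank C_0 − rank ∂_1 = 10 − 9 = 1, and the invariant factors of ∂_1 are all 1, so H_0 ≅ Z.
  H_1: rank ker ∂_1 − rank ∂_2 = (30 − 9) − 20 = 1, and ∂_2 has invariant factor 2 > 1, so H_1 ≅ Z × Z/2.
  H_2: rank ker ∂_2 − rank ∂_3 = (20 − 20) − 0 = 0, and there is no ∂_3, so H_2 ≅ 0.

H_0 ≅ Z,  H_1 ≅ Z × Z/2,  H_2 = 0.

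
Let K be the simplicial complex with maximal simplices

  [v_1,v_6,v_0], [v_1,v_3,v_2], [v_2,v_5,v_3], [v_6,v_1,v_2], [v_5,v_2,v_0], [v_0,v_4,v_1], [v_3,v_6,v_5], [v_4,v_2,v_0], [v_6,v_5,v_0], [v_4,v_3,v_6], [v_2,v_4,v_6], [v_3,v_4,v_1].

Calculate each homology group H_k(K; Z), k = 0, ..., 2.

Take the total order v_0 < v_1 < v_2 < v_3 < v_4 < v_5 < v_6 on the vertex set. Then K (dimension 2) consists of the simplices:

  0-simplices (7): [v_0], [v_1], [v_2], [v_3], [v_4], [v_5], [v_6]
  1-simplices (18): (18 of them)
  2-simplices (12): (12 of them)

giving chain groups C_0 ≅ Z^7, C_1 ≅ Z^18, C_2 ≅ Z^12.

Boundary ∂_1: C_1 → C_0 is given by ∂[p,q] = [q] − [p].
As a 7×18 matrix over Z this has rank 6, with invariant factors (1,1,1,1,1,1).

The boundary map ∂_2: C_2 → C_1 sends each 2-simplex [p,q,r] to [q,r] − [p,r] + [p,q]. For instance
  ∂[v_3,v_4,v_6] = [v_4,v_6] − [v_3,v_6] + [v_3,v_4],
  ∂[v_1,v_2,v_6] = [v_2,v_6] − [v_1,v_6] + [v_1,v_2].
This gives a 18×12 integer matrix of rank 12; reducing to Smith normal form yields diagonal entries (1,1,1,1,1,1,1,1,1,1,1,2).

Now H_k = ker ∂_k / im ∂_{k+1}, so:

  H_0: rank C_0 − rank ∂_1 = 7 − 6 = 1, and the invariant factors of ∂_1 are all 1, so H_0 ≅ Z.
  H_1: rank ker ∂_1 − rank ∂_2 = (18 − 6) − 12 = 0, and ∂_2 has invariant factor 2 > 1, so H_1 ≅ Z/2.
  H_2: rank ker ∂_2 − rank ∂_3 = (12 − 12) − 0 = 0, and there is no ∂_3, so H_2 ≅ 0.

H_0 ≅ Z,  H_1 ≅ Z/2,  H_2 = 0.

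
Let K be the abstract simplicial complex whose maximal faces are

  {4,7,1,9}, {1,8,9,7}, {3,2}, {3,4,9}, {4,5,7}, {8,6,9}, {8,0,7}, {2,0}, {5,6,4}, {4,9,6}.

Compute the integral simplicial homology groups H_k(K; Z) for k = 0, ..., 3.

Take the total order 0 < 1 < 2 < 3 < 4 < 5 < 6 < 7 < 8 < 9 on the vertex set. Then K (dimension 3) consists of the simplices:

  0-simplices (10): [0], [1], [2], [3], [4], [5], [6], [7], [8], [9]
  1-simplices (21): [0,2], [0,7], [0,8], [1,4], [1,7], [1,8], [1,9], [2,3], [3,4], [3,9], [4,5], [4,6], [4,7], [4,9], [5,6], [5,7], [6,8], [6,9], [7,8], [7,9], [8,9]
  2-simplices (13): [0,7,8], [1,4,7], [1,4,9], [1,7,8], [1,7,9], [1,8,9], [3,4,9], [4,5,6], [4,5,7], [4,6,9], [4,7,9], [6,8,9], [7,8,9]
  3-simplices (2): [1,4,7,9], [1,7,8,9]

Hence C_0 ≅ Z^10, C_1 ≅ Z^21, C_2 ≅ Z^13, C_3 ≅ Z^2.

∂_1: C_1 → C_0 is given by ∂[p,q] = [q] − [p]. For instance
  ∂[0,7] = [7] − [0].
The resulting 10×21 matrix has rank 9, and its Smith normal form has invariant factors (1,1,1,1,1,1,1,1,1).

Boundary ∂_2: C_2 → C_1 sends each 2-simplex [p,q,r] to [q,r] − [p,r] + [p,q]. For instance
  ∂[4,5,7] = [5,7] − [4,7] + [4,5],
  ∂[0,7,8] = [7,8] − [0,8] + [0,7].
The 21×13 boundary matrix has rank 11 and Smith normal form diag(1,1,1,1,1,1,1,1,1,1,1).

Boundary ∂_3: C_3 → C_2 sends each 3-simplex σ to the alternating sum Σ_i (−1)^i (σ with its i-th vertex removed). For instance
  ∂[1,4,7,9] = [4,7,9] − [1,7,9] + [1,4,9] − [1,4,7],
  ∂[1,7,8,9] = [7,8,9] − [1,8,9] + [1,7,9] − [1,7,8].
This gives a 13×2 integer matrix of rank 2; reducing to Smith normal form yields diagonal entries (1,1).

From H_k ≅ ker(∂_k) / im(∂_{k+1}) we obtain:

  H_0: rank C_0 − rank ∂_1 = 10 − 9 = 1, and the invariant factors of ∂_1 are all 1, so H_0 = Z.
  H_1: rank ker ∂_1 − rank ∂_2 = (21 − 9) − 11 = 1, and the invariant factors of ∂_2 are all 1, so H_1 = Z.
  H_2: rank ker ∂_2 − rank ∂_3 = (13 − 11) − 2 = 0, and the invariant factors of ∂_3 are all 1, so H_2 = 0.
  H_3: rank ker ∂_3 − rank ∂_4 = (2 − 2) − 0 = 0, and there is no ∂_4, so H_3 = 0.

As a check, the Euler characteristic is 10 − 21 + 13 − 2 = 0, which agrees with 1 − 1 + 0 − 0 = 0.

H_0 = Z,  H_1 = Z,  H_2 = 0,  H_3 = 0.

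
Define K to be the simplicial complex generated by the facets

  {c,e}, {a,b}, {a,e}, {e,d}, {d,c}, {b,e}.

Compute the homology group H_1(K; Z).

H_1 = Z^2.

Take the total order a < b < c < d < e on the vertex set. Then K (dimension 1) consists of the simplices:

  0-simplices (5): a, b, c, d, e
  1-simplices (6): ab, ae, be, cd, ce, de

Hence C_0 ≅ Z^5, C_1 ≅ Z^6.

Boundary ∂_1: C_1 → C_0 is given by ∂[p,q] = [q] − [p]. For instance
  ∂ce = e − c.
The resulting 5×6 matrix has rank 4, and its Smith normal form has invariant factors (1,1,1,1).

Now H_k = ker ∂_k / im ∂_{k+1}, so:

  H_1: rank ker ∂_1 − rank ∂_2 = (6 − 4) − 0 = 2, and there is no ∂_2, so H_1 = Z^2.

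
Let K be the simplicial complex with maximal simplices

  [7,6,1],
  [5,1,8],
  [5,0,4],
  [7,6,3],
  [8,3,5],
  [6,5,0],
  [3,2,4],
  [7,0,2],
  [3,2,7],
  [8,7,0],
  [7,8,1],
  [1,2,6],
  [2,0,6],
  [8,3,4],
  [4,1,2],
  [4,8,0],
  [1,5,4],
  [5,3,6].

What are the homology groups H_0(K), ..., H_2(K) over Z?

Take the total order 0 < 1 < 2 < 3 < 4 < 5 < 6 < 7 < 8 on the vertex set. Then K (dimension 2) consists of the simplices:

  0-simplices (9): [0], [1], [2], [3], [4], [5], [6], [7], [8]
  1-simplices (27): (27 of them)
  2-simplices (18): [0,2,6], [0,2,7], [0,4,5], [0,4,8], [0,5,6], [0,7,8], [1,2,4], [1,2,6], [1,4,5], [1,5,8], [1,6,7], [1,7,8], [2,3,4], [2,3,7], [3,4,8], [3,5,6], [3,5,8], [3,6,7]

Hence C_0 ≅ Z^9, C_1 ≅ Z^27, C_2 ≅ Z^18.

Boundary ∂_1: C_1 → C_0 maps an edge to its endpoints' difference, ∂[p,q] = q − p. For instance
  ∂[1,6] = [6] − [1].
As a 9×27 matrix over Z this has rank 8, with invariant factors (1,1,1,1,1,1,1,1).

∂_2: C_2 → C_1 acts by ∂[p,q,r] = [q,r] − [p,r] + [p,q]. For instance
  ∂[3,5,8] = [5,8] − [3,8] + [3,5],
  ∂[1,6,7] = [6,7] − [1,7] + [1,6].
This gives a 27×18 integer matrix of rank 18; reducing to Smith normal form yields diagonal entries (1,1,1,1,1,1,1,1,1,1,1,1,1,1,1,1,1,2).

Computing H_k = (kernel of ∂_k) / (image of ∂_{k+1}):

  H_0: rank C_0 − rank ∂_1 = 9 − 8 = 1, and the invariant factors of ∂_1 are all 1, so H_0 ≅ Z.
  H_1: rank ker ∂_1 − rank ∂_2 = (27 − 8) − 18 = 1, and ∂_2 has invariant factor 2 > 1, so H_1 ≅ Z ⊕ Z/2Z.
  H_2: rank ker ∂_2 − rank ∂_3 = (18 − 18) − 0 = 0, and there is no ∂_3, so H_2 ≅ 0.

As a check, the Euler characteristic is 9 − 27 + 18 = 0, which agrees with 1 − 1 + 0 = 0.

H_0 ≅ Z,  H_1 ≅ Z ⊕ Z/2Z,  H_2 = 0.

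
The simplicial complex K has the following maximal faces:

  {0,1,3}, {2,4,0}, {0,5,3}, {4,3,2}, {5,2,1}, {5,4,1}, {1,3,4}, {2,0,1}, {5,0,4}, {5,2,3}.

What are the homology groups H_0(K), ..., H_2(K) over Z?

We work with the vertex ordering 0 < 1 < 2 < 3 < 4 < 5. The simplices of K, each written with vertices in increasing order, are:

  0-simplices (6): [0], [1], [2], [3], [4], [5]
  1-simplices (15): [0,1], [0,2], [0,3], [0,4], [0,5], [1,2], [1,3], [1,4], [1,5], [2,3], [2,4], [2,5], [3,4], [3,5], [4,5]
  2-simplices (10): [0,1,2], [0,1,3], [0,2,4], [0,3,5], [0,4,5], [1,2,5], [1,3,4], [1,4,5], [2,3,4], [2,3,5]

Hence C_0 ≅ Z^6, C_1 ≅ Z^15, C_2 ≅ Z^10.

Boundary ∂_1: C_1 → C_0 sends each edge [p,q] (with p < q) to q − p. For instance
  ∂[2,5] = [5] − [2].
This gives a 6×15 integer matrix of rank 5; reducing to Smith normal form yields diagonal entries (1,1,1,1,1).

∂_2: C_2 → C_1 acts by ∂[p,q,r] = [q,r] − [p,r] + [p,q]. For instance
  ∂[0,3,5] = [3,5] − [0,5] + [0,3],
  ∂[2,3,5] = [3,5] − [2,5] + [2,3].
This gives a 15×10 integer matrix of rank 10; reducing to Smith normal form yields diagonal entries (1,1,1,1,1,1,1,1,1,2).

Now H_k = ker ∂_k / im ∂_{k+1}, so:

  H_0: rank C_0 − rank ∂_1 = 6 − 5 = 1, and the invariant factors of ∂_1 are all 1, so H_0 ≅ Z.
  H_1: rank ker ∂_1 − rank ∂_2 = (15 − 5) − 10 = 0, and ∂_2 has invariant factor 2 > 1, so H_1 ≅ Z/2Z.
  H_2: rank ker ∂_2 − rank ∂_3 = (10 − 10) − 0 = 0, and there is no ∂_3, so H_2 ≅ 0.

(K is a triangulation of the real projective plane RP^2.)

H_0 = Z,  H_1 = Z/2Z,  H_2 = 0.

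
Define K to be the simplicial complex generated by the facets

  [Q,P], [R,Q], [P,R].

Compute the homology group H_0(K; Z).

H_0 = Z.

We work with the vertex ordering P < Q < R. The simplices of K, each written with vertices in increasing order, are:

  0-simplices (3): P, Q, R
  1-simplices (3): PQ, PR, QR

giving chain groups C_0 ≅ Z^3, C_1 ≅ Z^3.

∂_1: C_1 → C_0 maps an edge to its endpoints' difference, ∂[p,q] = q − p. For instance
  ∂PR = R − P.
This gives a 3×3 integer matrix of rank 2; reducing to Smith normal form yields diagonal entries (1,1).

Now H_k = ker ∂_k / im ∂_{k+1}, so:

  H_0: rank C_0 − rank ∂_1 = 3 − 2 = 1, and the invariant factors of ∂_1 are all 1, so H_0 = Z.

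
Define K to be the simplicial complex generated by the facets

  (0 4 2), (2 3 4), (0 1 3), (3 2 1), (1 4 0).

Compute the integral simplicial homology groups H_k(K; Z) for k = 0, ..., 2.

We work with the vertex ordering 0 < 1 < 2 < 3 < 4. The simplices of K, each written with vertices in increasing order, are:

  0-simplices (5): [0], [1], [2], [3], [4]
  1-simplices (10): [0,1], [0,2], [0,3], [0,4], [1,2], [1,3], [1,4], [2,3], [2,4], [3,4]
  2-simplices (5): [0,1,3], [0,1,4], [0,2,4], [1,2,3], [2,3,4]

Hence C_0 ≅ Z^5, C_1 ≅ Z^10, C_2 ≅ Z^5.

∂_1: C_1 → C_0 is given by ∂[p,q] = [q] − [p]. For instance
  ∂[1,2] = [2] − [1].
The resulting 5×10 matrix has rank 4, and its Smith normal form has invariant factors (1,1,1,1).

∂_2: C_2 → C_1 maps a triangle to the signed sum of its edges. For instance
  ∂[2,3,4] = [3,4] − [2,4] + [2,3],
  ∂[1,2,3] = [2,3] − [1,3] + [1,2].
As a 10×5 matrix over Z this has rank 5, with invariant factors (1,1,1,1,1).

Computing H_k = (kernel of ∂_k) / (image of ∂_{k+1}):

  H_0: rank C_0 − rank ∂_1 = 5 − 4 = 1, and the invariant factors of ∂_1 are all 1, so H_0 = Z.
  H_1: rank ker ∂_1 − rank ∂_2 = (10 − 4) − 5 = 1, and the invariant factors of ∂_2 are all 1, so H_1 = Z.
  H_2: rank ker ∂_2 − rank ∂_3 = (5 − 5) − 0 = 0, and there is no ∂_3, so H_2 = 0.

As a check, the Euler characteristic is 5 − 10 + 5 = 0, which agrees with 1 − 1 + 0 = 0.

H_0 ≅ Z,  H_1 ≅ Z,  H_2 = 0.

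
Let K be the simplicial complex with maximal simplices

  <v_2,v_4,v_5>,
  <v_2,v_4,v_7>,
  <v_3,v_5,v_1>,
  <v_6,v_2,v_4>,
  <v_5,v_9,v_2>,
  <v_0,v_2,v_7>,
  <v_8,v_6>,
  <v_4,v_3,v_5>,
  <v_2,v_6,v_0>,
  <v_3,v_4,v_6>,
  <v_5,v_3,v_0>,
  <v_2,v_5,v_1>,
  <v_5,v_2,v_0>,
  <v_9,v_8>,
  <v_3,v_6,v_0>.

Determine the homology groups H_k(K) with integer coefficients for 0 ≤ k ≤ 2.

H_0 ≅ Z,  H_1 ≅ Z,  H_2 ≅ Z.

Fix the vertex order v_0 < v_1 < v_2 < v_3 < v_4 < v_5 < v_6 < v_7 < v_8 < v_9 and write every simplex with vertices in increasing order. Then dim K = 2 and the simplices of K are:

  0-simplices (10): [v_0], [v_1], [v_2], [v_3], [v_4], [v_5], [v_6], [v_7], [v_8], [v_9]
  1-simplices (22): (22 of them)
  2-simplices (13): (13 of them)

so the chain groups are C_0 ≅ Z^10, C_1 ≅ Z^22, C_2 ≅ Z^13.

The boundary map ∂_1: C_1 → C_0 sends each edge [p,q] (with p < q) to q − p. For instance
  ∂[v_4,v_5] = [v_5] − [v_4].
This gives a 10×22 integer matrix of rank 9; reducing to Smith normal form yields diagonal entries (1,1,1,1,1,1,1,1,1).

Boundary ∂_2: C_2 → C_1 sends each 2-simplex [p,q,r] to [q,r] − [p,r] + [p,q]. For instance
  ∂[v_2,v_5,v_9] = [v_5,v_9] − [v_2,v_9] + [v_2,v_5],
  ∂[v_0,v_2,v_7] = [v_2,v_7] − [v_0,v_7] + [v_0,v_2].
The resulting 22×13 matrix has rank 12, and its Smith normal form has invariant factors (1,1,1,1,1,1,1,1,1,1,1,1).

Computing H_k = (kernel of ∂_k) / (image of ∂_{k+1}):

  H_0: rank C_0 − rank ∂_1 = 10 − 9 = 1, and the invariant factors of ∂_1 are all 1, so H_0 = Z.
  H_1: rank ker ∂_1 − rank ∂_2 = (22 − 9) − 12 = 1, and the invariant factors of ∂_2 are all 1, so H_1 = Z.
  H_2: rank ker ∂_2 − rank ∂_3 = (13 − 12) − 0 = 1, and there is no ∂_3, so H_2 = Z.

As a check, the Euler characteristic is 10 − 22 + 13 = 1, which agrees with 1 − 1 + 1 = 1.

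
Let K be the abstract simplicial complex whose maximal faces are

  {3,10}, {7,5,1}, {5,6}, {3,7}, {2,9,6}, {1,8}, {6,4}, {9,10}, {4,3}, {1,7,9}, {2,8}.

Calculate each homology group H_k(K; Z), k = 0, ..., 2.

Take the total order 1 < 2 < 3 < 4 < 5 < 6 < 7 < 8 < 9 < 10 on the vertex set. Then K (dimension 2) consists of the simplices:

  0-simplices (10): [1], [2], [3], [4], [5], [6], [7], [8], [9], [10]
  1-simplices (16): [1,5], [1,7], [1,8], [1,9], [2,6], [2,8], [2,9], [3,4], [3,7], [3,10], [4,6], [5,6], [5,7], [6,9], [7,9], [9,10]
  2-simplices (3): [1,5,7], [1,7,9], [2,6,9]

so the chain groups are C_0 ≅ Z^10, C_1 ≅ Z^16, C_2 ≅ Z^3.

∂_1: C_1 → C_0 sends each edge [p,q] (with p < q) to q − p.
The resulting 10×16 matrix has rank 9, and its Smith normal form has invariant factors (1,1,1,1,1,1,1,1,1).

The boundary map ∂_2: C_2 → C_1 sends each 2-simplex [p,q,r] to [q,r] − [p,r] + [p,q]. For instance
  ∂[1,5,7] = [5,7] − [1,7] + [1,5],
  ∂[2,6,9] = [6,9] − [2,9] + [2,6].
As a 16×3 matrix over Z this has rank 3, with invariant factors (1,1,1).

Now H_k = ker ∂_k / im ∂_{k+1}, so:

  H_0: rank C_0 − rank ∂_1 = 10 − 9 = 1, and the invariant factors of ∂_1 are all 1, so H_0 ≅ Z.
  H_1: rank ker ∂_1 − rank ∂_2 = (16 − 9) − 3 = 4, and the invariant factors of ∂_2 are all 1, so H_1 ≅ Z^4.
  H_2: rank ker ∂_2 − rank ∂_3 = (3 − 3) − 0 = 0, and there is no ∂_3, so H_2 ≅ 0.

H_0 = Z,  H_1 = Z^4,  H_2 = 0.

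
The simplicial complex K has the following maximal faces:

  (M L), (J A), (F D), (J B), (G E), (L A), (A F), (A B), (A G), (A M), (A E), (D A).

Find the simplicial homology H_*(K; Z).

K has 9 vertices, 12 edges.
rank ∂_0 = 0, rank ∂_1 = 8 ⇒ b_0 = 9 − 0 − 8 = 1; all invariant factors of ∂_1 are 1 so no torsion. So H_0 = Z.
rank ∂_1 = 8, rank ∂_2 = 0 ⇒ b_1 = 12 − 8 − 0 = 4. So H_1 = Z^4.

H_0 ≅ Z,  H_1 ≅ Z^4.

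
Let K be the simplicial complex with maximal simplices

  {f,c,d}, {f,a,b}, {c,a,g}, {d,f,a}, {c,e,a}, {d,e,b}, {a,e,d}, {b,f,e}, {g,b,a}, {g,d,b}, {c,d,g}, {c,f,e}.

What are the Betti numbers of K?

Order the vertices as a < b < c < d < e < f < g. Listing each simplex with vertices in this order, K has dimension 2 with simplices:

  0-simplices (7): a, b, c, d, e, f, g
  1-simplices (18): ab, ac, ad, ae, af, ag, bd, be, bf, bg, cd, ce, cf, cg, de, df, dg, ef
  2-simplices (12): abf, abg, ace, acg, ade, adf, bde, bdg, bef, cdf, cdg, cef

Hence C_0 ≅ Z^7, C_1 ≅ Z^18, C_2 ≅ Z^12.

∂_1: C_1 → C_0 maps an edge to its endpoints' difference, ∂[p,q] = q − p.
The resulting 7×18 matrix has rank 6, and its Smith normal form has invariant factors (1,1,1,1,1,1).

The boundary map ∂_2: C_2 → C_1 sends each 2-simplex [p,q,r] to [q,r] − [p,r] + [p,q]. For instance
  ∂adf = df − af + ad,
  ∂bdg = dg − bg + bd.
This gives a 18×12 integer matrix of rank 12; reducing to Smith normal form yields diagonal entries (1,1,1,1,1,1,1,1,1,1,1,2).

Now H_k = ker ∂_k / im ∂_{k+1}, so:

  H_0: rank C_0 − rank ∂_1 = 7 − 6 = 1, and the invariant factors of ∂_1 are all 1, so H_0 = Z.
  H_1: rank ker ∂_1 − rank ∂_2 = (18 − 6) − 12 = 0, and ∂_2 has invariant factor 2 > 1, so H_1 = Z/2.
  H_2: rank ker ∂_2 − rank ∂_3 = (12 − 12) − 0 = 0, and there is no ∂_3, so H_2 = 0.

Hence the Betti numbers are b_0 = 1, b_1 = 0, b_2 = 0.

b_0 = 1, b_1 = 0, b_2 = 0.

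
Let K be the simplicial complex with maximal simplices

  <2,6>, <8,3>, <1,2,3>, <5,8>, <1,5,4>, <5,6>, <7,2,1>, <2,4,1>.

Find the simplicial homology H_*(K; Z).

H_0 = Z,  H_1 = Z^2,  H_2 = 0.

Take the total order 1 < 2 < 3 < 4 < 5 < 6 < 7 < 8 on the vertex set. Then K (dimension 2) consists of the simplices:

  0-simplices (8): [1], [2], [3], [4], [5], [6], [7], [8]
  1-simplices (13): [1,2], [1,3], [1,4], [1,5], [1,7], [2,3], [2,4], [2,6], [2,7], [3,8], [4,5], [5,6], [5,8]
  2-simplices (4): [1,2,3], [1,2,4], [1,2,7], [1,4,5]

so the chain groups are C_0 ≅ Z^8, C_1 ≅ Z^13, C_2 ≅ Z^4.

The boundary map ∂_1: C_1 → C_0 sends each edge [p,q] (with p < q) to q − p. For instance
  ∂[1,5] = [5] − [1].
The resulting 8×13 matrix has rank 7, and its Smith normal form has invariant factors (1,1,1,1,1,1,1).

∂_2: C_2 → C_1 acts by ∂[p,q,r] = [q,r] − [p,r] + [p,q]. For instance
  ∂[1,2,3] = [2,3] − [1,3] + [1,2],
  ∂[1,2,4] = [2,4] − [1,4] + [1,2].
The resulting 13×4 matrix has rank 4, and its Smith normal form has invariant factors (1,1,1,1).

Now H_k = ker ∂_k / im ∂_{k+1}, so:

  H_0: rank C_0 − rank ∂_1 = 8 − 7 = 1, and the invariant factors of ∂_1 are all 1, so H_0 ≅ Z.
  H_1: rank ker ∂_1 − rank ∂_2 = (13 − 7) − 4 = 2, and the invariant factors of ∂_2 are all 1, so H_1 ≅ Z^2.
  H_2: rank ker ∂_2 − rank ∂_3 = (4 − 4) − 0 = 0, and there is no ∂_3, so H_2 ≅ 0.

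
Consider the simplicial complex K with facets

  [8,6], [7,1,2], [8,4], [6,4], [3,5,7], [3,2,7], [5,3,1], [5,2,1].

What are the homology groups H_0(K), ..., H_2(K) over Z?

H_0 = Z^2,  H_1 = Z^2,  H_2 = 0.

We work with the vertex ordering 1 < 2 < 3 < 4 < 5 < 6 < 7 < 8. The simplices of K, each written with vertices in increasing order, are:

  0-simplices (8): [1], [2], [3], [4], [5], [6], [7], [8]
  1-simplices (13): [1,2], [1,3], [1,5], [1,7], [2,3], [2,5], [2,7], [3,5], [3,7], [4,6], [4,8], [5,7], [6,8]
  2-simplices (5): [1,2,5], [1,2,7], [1,3,5], [2,3,7], [3,5,7]

so the chain groups are C_0 ≅ Z^8, C_1 ≅ Z^13, C_2 ≅ Z^5.

Boundary ∂_1: C_1 → C_0 is given by ∂[p,q] = [q] − [p]. For instance
  ∂[4,6] = [6] − [4].
This gives a 8×13 integer matrix of rank 6; reducing to Smith normal form yields diagonal entries (1,1,1,1,1,1).

The boundary map ∂_2: C_2 → C_1 sends each 2-simplex [p,q,r] to [q,r] − [p,r] + [p,q]. For instance
  ∂[1,3,5] = [3,5] − [1,5] + [1,3],
  ∂[1,2,5] = [2,5] − [1,5] + [1,2].
The resulting 13×5 matrix has rank 5, and its Smith normal form has invariant factors (1,1,1,1,1).

Now H_k = ker ∂_k / im ∂_{k+1}, so:

  H_0: rank C_0 − rank ∂_1 = 8 − 6 = 2, and the invariant factors of ∂_1 are all 1, so H_0 ≅ Z^2.
  H_1: rank ker ∂_1 − rank ∂_2 = (13 − 6) − 5 = 2, and the invariant factors of ∂_2 are all 1, so H_1 ≅ Z^2.
  H_2: rank ker ∂_2 − rank ∂_3 = (5 − 5) − 0 = 0, and there is no ∂_3, so H_2 ≅ 0.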